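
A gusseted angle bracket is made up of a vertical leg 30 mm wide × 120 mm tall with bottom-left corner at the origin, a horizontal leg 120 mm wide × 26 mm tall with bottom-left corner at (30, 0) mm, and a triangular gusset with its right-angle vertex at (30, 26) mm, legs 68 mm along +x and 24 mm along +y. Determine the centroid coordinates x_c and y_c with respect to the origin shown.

x_c = 50.13 mm, y_c = 37.73 mm

Part | A | x̄ᵢ | ȳᵢ | A·x̄ᵢ | A·ȳᵢ
vertical leg | 3600.00 | 15.00 | 60.00 | 54000.00 | 216000.00
horizontal leg | 3120.00 | 90.00 | 13.00 | 280800.00 | 40560.00
gusset | 816.00 | 52.67 | 34.00 | 42976.00 | 27744.00
Σ | 7536.00 |  |  | 377776.00 | 284304.00
x_c = 377776.00 / 7536.00 = 50.13 mm
y_c = 284304.00 / 7536.00 = 37.73 mm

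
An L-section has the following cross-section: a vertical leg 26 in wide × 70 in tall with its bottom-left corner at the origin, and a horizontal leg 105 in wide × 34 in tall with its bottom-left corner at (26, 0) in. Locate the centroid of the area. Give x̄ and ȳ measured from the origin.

Part | A | x̄ᵢ | ȳᵢ | A·x̄ᵢ | A·ȳᵢ
vertical leg | 1820.00 | 13.00 | 35.00 | 23660.00 | 63700.00
horizontal leg | 3570.00 | 78.50 | 17.00 | 280245.00 | 60690.00
Σ | 5390.00 |  |  | 303905.00 | 124390.00
x̄ = 303905.00 / 5390.00 = 56.38 in
ȳ = 124390.00 / 5390.00 = 23.08 in

x̄ = 56.38 in, ȳ = 23.08 in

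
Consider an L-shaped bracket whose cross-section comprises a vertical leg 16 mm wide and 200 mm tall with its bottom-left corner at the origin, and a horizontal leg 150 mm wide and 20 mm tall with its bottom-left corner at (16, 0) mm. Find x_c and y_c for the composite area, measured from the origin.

vertical leg: A = 16 × 200 = 3200.00, centroid at (8.00, 100.00).
horizontal leg: A = 150 × 20 = 3000.00, centroid at (91.00, 10.00).
ΣA = 6200.00 mm²
ΣAx_c = (3200.00)(8.00) + (3000.00)(91.00) = 298600.00 mm³
ΣAy_c = (3200.00)(100.00) + (3000.00)(10.00) = 350000.00 mm³
x_c = 298600.00 / 6200.00 = 48.16 mm
y_c = 350000.00 / 6200.00 = 56.45 mm

x_c = 48.16 mm, y_c = 56.45 mm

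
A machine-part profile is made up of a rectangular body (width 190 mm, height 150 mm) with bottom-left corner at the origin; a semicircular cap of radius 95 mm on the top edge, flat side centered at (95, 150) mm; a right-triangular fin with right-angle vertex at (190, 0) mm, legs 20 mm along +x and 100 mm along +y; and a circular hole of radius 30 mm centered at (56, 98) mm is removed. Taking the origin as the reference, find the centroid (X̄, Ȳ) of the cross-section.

X̄ = 100.19 mm, Ȳ = 112.41 mm

Part | A | x̄ᵢ | ȳᵢ | A·x̄ᵢ | A·ȳᵢ
rectangular body | 28500.00 | 95.00 | 75.00 | 2707500.00 | 2137500.00
semicircular top | 14176.44 | 95.00 | 190.32 | 1346761.50 | 2698048.86
triangular fin | 1000.00 | 196.67 | 33.33 | 196666.67 | 33333.33
hole | -2827.43 | 56.00 | 98.00 | -158336.27 | -277088.47
Σ | 40849.00 |  |  | 4092591.90 | 4591793.72
X̄ = 4092591.90 / 40849.00 = 100.19 mm
Ȳ = 4591793.72 / 40849.00 = 112.41 mm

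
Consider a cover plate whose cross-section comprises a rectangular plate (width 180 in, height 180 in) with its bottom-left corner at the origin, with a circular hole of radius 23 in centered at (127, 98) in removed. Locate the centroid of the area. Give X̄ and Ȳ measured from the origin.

X̄ = 88.00 in, Ȳ = 89.57 in

Part | A | x̄ᵢ | ȳᵢ | A·x̄ᵢ | A·ȳᵢ
plate | 32400.00 | 90.00 | 90.00 | 2916000.00 | 2916000.00
hole | -1661.90 | 127.00 | 98.00 | -211061.62 | -162866.45
Σ | 30738.10 |  |  | 2704938.38 | 2753133.55
X̄ = 2704938.38 / 30738.10 = 88.00 in
Ȳ = 2753133.55 / 30738.10 = 89.57 in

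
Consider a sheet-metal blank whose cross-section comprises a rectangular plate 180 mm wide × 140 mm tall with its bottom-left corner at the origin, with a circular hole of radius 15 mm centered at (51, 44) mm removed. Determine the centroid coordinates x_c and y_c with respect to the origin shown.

plate: A = 180 × 140 = 25200.00, centroid at (90.00, 70.00).
hole: A = −π·15² = -706.86, centroid at (51.00, 44.00).
ΣA = 24493.14 mm², ΣAx_c = 2231950.22 mm³, ΣAy_c = 1732898.23 mm³.
x_c = 2231950.22/24493.14 = 91.13 mm; y_c = 1732898.23/24493.14 = 70.75 mm.

x_c = 91.13 mm, y_c = 70.75 mm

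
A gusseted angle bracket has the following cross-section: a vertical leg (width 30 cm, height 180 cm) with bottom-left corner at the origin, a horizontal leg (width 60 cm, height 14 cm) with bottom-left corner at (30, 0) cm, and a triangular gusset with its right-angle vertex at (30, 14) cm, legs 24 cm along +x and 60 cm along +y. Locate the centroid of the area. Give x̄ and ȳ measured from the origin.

Part | A | x̄ᵢ | ȳᵢ | A·x̄ᵢ | A·ȳᵢ
vertical leg | 5400.00 | 15.00 | 90.00 | 81000.00 | 486000.00
horizontal leg | 840.00 | 60.00 | 7.00 | 50400.00 | 5880.00
gusset | 720.00 | 38.00 | 34.00 | 27360.00 | 24480.00
Σ | 6960.00 |  |  | 158760.00 | 516360.00
x̄ = 158760.00 / 6960.00 = 22.81 cm
ȳ = 516360.00 / 6960.00 = 74.19 cm

x̄ = 22.81 cm, ȳ = 74.19 cm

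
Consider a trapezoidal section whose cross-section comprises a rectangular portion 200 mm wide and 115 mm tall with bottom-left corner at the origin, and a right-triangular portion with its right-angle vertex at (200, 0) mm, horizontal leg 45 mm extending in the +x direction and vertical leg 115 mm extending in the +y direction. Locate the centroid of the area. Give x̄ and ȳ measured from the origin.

rectangular portion: A = 200 × 115 = 23000.00, centroid at (100.00, 57.50).
triangular portion: A = ½·45·115 = 2587.50, centroid at (215.00, 38.33).
ΣA = 25587.50 mm², ΣAx̄ = 2856312.50 mm³, ΣAȳ = 1421687.50 mm³.
x̄ = 2856312.50/25587.50 = 111.63 mm; ȳ = 1421687.50/25587.50 = 55.56 mm.

x̄ = 111.63 mm, ȳ = 55.56 mm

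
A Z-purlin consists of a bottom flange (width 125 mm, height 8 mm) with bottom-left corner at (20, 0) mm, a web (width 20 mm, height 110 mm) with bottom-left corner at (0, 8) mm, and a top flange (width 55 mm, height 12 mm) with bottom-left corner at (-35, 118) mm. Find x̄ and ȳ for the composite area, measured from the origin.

x̄ = 25.79 mm, ȳ = 58.15 mm

bottom flange: A = 125 × 8 = 1000.00, centroid at (82.50, 4.00).
web: A = 20 × 110 = 2200.00, centroid at (10.00, 63.00).
top flange: A = 55 × 12 = 660.00, centroid at (-7.50, 124.00).
ΣA = 3860.00 mm²
ΣAx̄ = (1000.00)(82.50) + (2200.00)(10.00) + (660.00)(-7.50) = 99550.00 mm³
ΣAȳ = (1000.00)(4.00) + (2200.00)(63.00) + (660.00)(124.00) = 224440.00 mm³
x̄ = 99550.00 / 3860.00 = 25.79 mm
ȳ = 224440.00 / 3860.00 = 58.15 mm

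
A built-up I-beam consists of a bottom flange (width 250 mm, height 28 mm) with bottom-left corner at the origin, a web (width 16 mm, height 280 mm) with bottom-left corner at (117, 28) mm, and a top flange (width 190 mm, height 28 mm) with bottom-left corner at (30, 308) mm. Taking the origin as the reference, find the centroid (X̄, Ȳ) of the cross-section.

X̄ = 125.00 mm, Ȳ = 152.60 mm

bottom flange: A = 250 × 28 = 7000.00, centroid at (125.00, 14.00).
web: A = 16 × 280 = 4480.00, centroid at (125.00, 168.00).
top flange: A = 190 × 28 = 5320.00, centroid at (125.00, 322.00).
ΣA = 16800.00 mm², ΣAX̄ = 2100000.00 mm³, ΣAȲ = 2563680.00 mm³.
X̄ = 2100000.00/16800.00 = 125.00 mm; Ȳ = 2563680.00/16800.00 = 152.60 mm.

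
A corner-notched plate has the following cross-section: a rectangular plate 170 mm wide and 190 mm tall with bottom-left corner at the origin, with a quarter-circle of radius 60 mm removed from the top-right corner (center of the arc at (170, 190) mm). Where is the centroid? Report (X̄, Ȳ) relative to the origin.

X̄ = 79.29 mm, Ȳ = 88.33 mm

plate: A = 170 × 190 = 32300.00, centroid at (85.00, 95.00).
removed quarter-circle: A = −¼π·60² = -2827.43, centroid at (144.54, 164.54).
ΣA = 29472.57 mm², ΣAX̄ = 2336836.32 mm³, ΣAȲ = 2603287.66 mm³.
X̄ = 2336836.32/29472.57 = 79.29 mm; Ȳ = 2603287.66/29472.57 = 88.33 mm.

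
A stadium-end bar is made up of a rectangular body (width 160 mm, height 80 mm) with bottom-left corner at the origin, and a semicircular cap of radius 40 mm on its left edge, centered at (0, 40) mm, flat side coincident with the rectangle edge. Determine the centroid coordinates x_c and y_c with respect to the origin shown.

x_c = 64.08 mm, y_c = 40.00 mm

Part | A | x̄ᵢ | ȳᵢ | A·x̄ᵢ | A·ȳᵢ
rectangular body | 12800.00 | 80.00 | 40.00 | 1024000.00 | 512000.00
semicircular end | 2513.27 | -16.98 | 40.00 | -42666.67 | 100530.96
Σ | 15313.27 |  |  | 981333.33 | 612530.96
x_c = 981333.33 / 15313.27 = 64.08 mm
y_c = 612530.96 / 15313.27 = 40.00 mm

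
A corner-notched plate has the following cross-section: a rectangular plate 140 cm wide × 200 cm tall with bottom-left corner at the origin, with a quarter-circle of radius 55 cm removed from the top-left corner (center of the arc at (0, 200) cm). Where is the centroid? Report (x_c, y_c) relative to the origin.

x_c = 74.33 cm, y_c = 92.89 cm

Part | A | x̄ᵢ | ȳᵢ | A·x̄ᵢ | A·ȳᵢ
plate | 28000.00 | 70.00 | 100.00 | 1960000.00 | 2800000.00
removed quarter-circle | -2375.83 | 23.34 | 176.66 | -55458.33 | -419707.56
Σ | 25624.17 |  |  | 1904541.67 | 2380292.44
x_c = 1904541.67 / 25624.17 = 74.33 cm
y_c = 2380292.44 / 25624.17 = 92.89 cm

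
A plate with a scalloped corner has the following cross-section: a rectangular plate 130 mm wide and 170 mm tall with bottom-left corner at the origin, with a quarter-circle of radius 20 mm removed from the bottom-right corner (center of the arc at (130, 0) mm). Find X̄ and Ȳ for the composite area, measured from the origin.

X̄ = 64.19 mm, Ȳ = 86.10 mm

Part | A | x̄ᵢ | ȳᵢ | A·x̄ᵢ | A·ȳᵢ
plate | 22100.00 | 65.00 | 85.00 | 1436500.00 | 1878500.00
removed quarter-circle | -314.16 | 121.51 | 8.49 | -38174.04 | -2666.67
Σ | 21785.84 |  |  | 1398325.96 | 1875833.33
X̄ = 1398325.96 / 21785.84 = 64.19 mm
Ȳ = 1875833.33 / 21785.84 = 86.10 mm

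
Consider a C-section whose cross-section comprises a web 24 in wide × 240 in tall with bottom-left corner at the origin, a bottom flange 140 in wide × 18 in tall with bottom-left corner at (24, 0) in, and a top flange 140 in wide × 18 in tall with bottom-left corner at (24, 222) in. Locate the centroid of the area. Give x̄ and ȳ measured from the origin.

x̄ = 50.27 in, ȳ = 120.00 in

Part | A | x̄ᵢ | ȳᵢ | A·x̄ᵢ | A·ȳᵢ
web | 5760.00 | 12.00 | 120.00 | 69120.00 | 691200.00
bottom flange | 2520.00 | 94.00 | 9.00 | 236880.00 | 22680.00
top flange | 2520.00 | 94.00 | 231.00 | 236880.00 | 582120.00
Σ | 10800.00 |  |  | 542880.00 | 1296000.00
x̄ = 542880.00 / 10800.00 = 50.27 in
ȳ = 1296000.00 / 10800.00 = 120.00 in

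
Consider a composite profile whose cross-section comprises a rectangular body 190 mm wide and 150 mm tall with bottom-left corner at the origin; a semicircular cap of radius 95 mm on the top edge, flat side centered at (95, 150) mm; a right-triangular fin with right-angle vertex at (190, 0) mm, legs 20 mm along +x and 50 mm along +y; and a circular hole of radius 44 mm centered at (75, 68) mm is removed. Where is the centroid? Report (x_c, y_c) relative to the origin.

rectangular body: A = 190 × 150 = 28500.00, centroid at (95.00, 75.00).
semicircular top: A = ½π·95² = 14176.44, centroid at (95.00, 190.32).
triangular fin: A = ½·20·50 = 500.00, centroid at (196.67, 16.67).
hole: A = −π·44² = -6082.12, centroid at (75.00, 68.00).
ΣA = 37094.31 mm²
ΣAx_c = (28500.00)(95.00) + (14176.44)(95.00) + (500.00)(196.67) + (-6082.12)(75.00) = 3696435.58 mm³
ΣAy_c = (28500.00)(75.00) + (14176.44)(190.32) + (500.00)(16.67) + (-6082.12)(68.00) = 4430297.80 mm³
x_c = 3696435.58 / 37094.31 = 99.65 mm
y_c = 4430297.80 / 37094.31 = 119.43 mm

x_c = 99.65 mm, y_c = 119.43 mm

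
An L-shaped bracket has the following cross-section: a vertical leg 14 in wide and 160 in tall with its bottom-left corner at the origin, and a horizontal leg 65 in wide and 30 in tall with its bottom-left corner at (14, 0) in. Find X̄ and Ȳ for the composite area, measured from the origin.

X̄ = 25.38 in, Ȳ = 49.75 in

vertical leg: A = 14 × 160 = 2240.00, centroid at (7.00, 80.00).
horizontal leg: A = 65 × 30 = 1950.00, centroid at (46.50, 15.00).
ΣA = 4190.00 in²
ΣAX̄ = (2240.00)(7.00) + (1950.00)(46.50) = 106355.00 in³
ΣAȲ = (2240.00)(80.00) + (1950.00)(15.00) = 208450.00 in³
X̄ = 106355.00 / 4190.00 = 25.38 in
Ȳ = 208450.00 / 4190.00 = 49.75 in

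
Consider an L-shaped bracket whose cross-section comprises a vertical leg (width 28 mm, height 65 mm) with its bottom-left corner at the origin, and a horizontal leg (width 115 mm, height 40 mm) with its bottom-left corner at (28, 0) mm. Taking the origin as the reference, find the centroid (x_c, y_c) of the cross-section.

Part | A | x̄ᵢ | ȳᵢ | A·x̄ᵢ | A·ȳᵢ
vertical leg | 1820.00 | 14.00 | 32.50 | 25480.00 | 59150.00
horizontal leg | 4600.00 | 85.50 | 20.00 | 393300.00 | 92000.00
Σ | 6420.00 |  |  | 418780.00 | 151150.00
x_c = 418780.00 / 6420.00 = 65.23 mm
y_c = 151150.00 / 6420.00 = 23.54 mm

x_c = 65.23 mm, y_c = 23.54 mm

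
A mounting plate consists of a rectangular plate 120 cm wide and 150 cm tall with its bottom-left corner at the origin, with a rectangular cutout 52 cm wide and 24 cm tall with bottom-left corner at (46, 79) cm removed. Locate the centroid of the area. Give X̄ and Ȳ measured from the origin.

X̄ = 59.11 cm, Ȳ = 73.81 cm

Part | A | x̄ᵢ | ȳᵢ | A·x̄ᵢ | A·ȳᵢ
plate | 18000.00 | 60.00 | 75.00 | 1080000.00 | 1350000.00
hole | -1248.00 | 72.00 | 91.00 | -89856.00 | -113568.00
Σ | 16752.00 |  |  | 990144.00 | 1236432.00
X̄ = 990144.00 / 16752.00 = 59.11 cm
Ȳ = 1236432.00 / 16752.00 = 73.81 cm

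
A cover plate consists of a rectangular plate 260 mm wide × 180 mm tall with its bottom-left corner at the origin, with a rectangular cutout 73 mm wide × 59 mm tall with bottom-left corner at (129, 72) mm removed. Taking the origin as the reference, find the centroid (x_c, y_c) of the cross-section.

x_c = 126.40 mm, y_c = 88.83 mm

plate: A = 260 × 180 = 46800.00, centroid at (130.00, 90.00).
hole: A = −(73 × 59) = -4307.00, centroid at (165.50, 101.50).
ΣA = 42493.00 mm², ΣAx_c = 5371191.50 mm³, ΣAy_c = 3774839.50 mm³.
x_c = 5371191.50/42493.00 = 126.40 mm; y_c = 3774839.50/42493.00 = 88.83 mm.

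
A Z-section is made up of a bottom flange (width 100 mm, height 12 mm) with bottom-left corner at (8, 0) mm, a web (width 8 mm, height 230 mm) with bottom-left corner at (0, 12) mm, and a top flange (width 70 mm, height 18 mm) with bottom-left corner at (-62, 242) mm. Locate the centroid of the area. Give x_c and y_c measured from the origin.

Part | A | x̄ᵢ | ȳᵢ | A·x̄ᵢ | A·ȳᵢ
bottom flange | 1200.00 | 58.00 | 6.00 | 69600.00 | 7200.00
web | 1840.00 | 4.00 | 127.00 | 7360.00 | 233680.00
top flange | 1260.00 | -27.00 | 251.00 | -34020.00 | 316260.00
Σ | 4300.00 |  |  | 42940.00 | 557140.00
x_c = 42940.00 / 4300.00 = 9.99 mm
y_c = 557140.00 / 4300.00 = 129.57 mm

x_c = 9.99 mm, y_c = 129.57 mm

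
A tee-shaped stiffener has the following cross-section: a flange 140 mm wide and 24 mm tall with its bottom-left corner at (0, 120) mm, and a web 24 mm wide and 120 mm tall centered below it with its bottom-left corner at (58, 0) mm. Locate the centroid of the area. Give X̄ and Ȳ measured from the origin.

web: A = 24 × 120 = 2880.00, centroid at (70.00, 60.00).
flange: A = 140 × 24 = 3360.00, centroid at (70.00, 132.00).
ΣA = 6240.00 mm², ΣAX̄ = 436800.00 mm³, ΣAȲ = 616320.00 mm³.
X̄ = 436800.00/6240.00 = 70.00 mm; Ȳ = 616320.00/6240.00 = 98.77 mm.

X̄ = 70.00 mm, Ȳ = 98.77 mm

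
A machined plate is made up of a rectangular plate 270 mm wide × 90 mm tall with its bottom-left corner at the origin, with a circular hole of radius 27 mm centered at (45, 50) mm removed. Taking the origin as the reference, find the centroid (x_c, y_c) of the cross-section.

x_c = 144.36 mm, y_c = 44.48 mm

plate: A = 270 × 90 = 24300.00, centroid at (135.00, 45.00).
hole: A = −π·27² = -2290.22, centroid at (45.00, 50.00).
ΣA = 22009.78 mm², ΣAx_c = 3177440.05 mm³, ΣAy_c = 978988.95 mm³.
x_c = 3177440.05/22009.78 = 144.36 mm; y_c = 978988.95/22009.78 = 44.48 mm.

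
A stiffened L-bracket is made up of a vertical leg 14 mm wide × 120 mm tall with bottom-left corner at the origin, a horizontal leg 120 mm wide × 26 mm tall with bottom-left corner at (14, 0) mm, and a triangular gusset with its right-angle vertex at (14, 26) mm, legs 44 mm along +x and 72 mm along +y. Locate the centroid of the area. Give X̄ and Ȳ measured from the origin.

vertical leg: A = 14 × 120 = 1680.00, centroid at (7.00, 60.00).
horizontal leg: A = 120 × 26 = 3120.00, centroid at (74.00, 13.00).
gusset: A = ½·44·72 = 1584.00, centroid at (28.67, 50.00).
ΣA = 6384.00 mm², ΣAX̄ = 288048.00 mm³, ΣAȲ = 220560.00 mm³.
X̄ = 288048.00/6384.00 = 45.12 mm; Ȳ = 220560.00/6384.00 = 34.55 mm.

X̄ = 45.12 mm, Ȳ = 34.55 mm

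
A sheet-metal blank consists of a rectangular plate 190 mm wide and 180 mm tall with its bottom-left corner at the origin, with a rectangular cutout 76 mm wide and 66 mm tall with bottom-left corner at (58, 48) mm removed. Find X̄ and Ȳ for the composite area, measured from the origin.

Part | A | x̄ᵢ | ȳᵢ | A·x̄ᵢ | A·ȳᵢ
plate | 34200.00 | 95.00 | 90.00 | 3249000.00 | 3078000.00
hole | -5016.00 | 96.00 | 81.00 | -481536.00 | -406296.00
Σ | 29184.00 |  |  | 2767464.00 | 2671704.00
X̄ = 2767464.00 / 29184.00 = 94.83 mm
Ȳ = 2671704.00 / 29184.00 = 91.55 mm

X̄ = 94.83 mm, Ȳ = 91.55 mm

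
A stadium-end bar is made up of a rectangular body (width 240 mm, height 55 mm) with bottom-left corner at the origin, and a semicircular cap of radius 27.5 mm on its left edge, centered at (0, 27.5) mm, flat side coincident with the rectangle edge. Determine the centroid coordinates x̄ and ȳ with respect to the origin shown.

x̄ = 109.13 mm, ȳ = 27.50 mm

rectangular body: A = 240 × 55 = 13200.00, centroid at (120.00, 27.50).
semicircular end: A = ½π·27.5² = 1187.91, centroid at (-11.67, 27.50).
ΣA = 14387.91 mm²
ΣAx̄ = (13200.00)(120.00) + (1187.91)(-11.67) = 1570135.42 mm³
ΣAȳ = (13200.00)(27.50) + (1187.91)(27.50) = 395667.65 mm³
x̄ = 1570135.42 / 14387.91 = 109.13 mm
ȳ = 395667.65 / 14387.91 = 27.50 mm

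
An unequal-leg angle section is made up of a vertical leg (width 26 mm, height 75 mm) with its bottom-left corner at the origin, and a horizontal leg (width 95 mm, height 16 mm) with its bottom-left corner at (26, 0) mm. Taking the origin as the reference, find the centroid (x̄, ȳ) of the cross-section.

x̄ = 39.50 mm, ȳ = 24.58 mm

vertical leg: A = 26 × 75 = 1950.00, centroid at (13.00, 37.50).
horizontal leg: A = 95 × 16 = 1520.00, centroid at (73.50, 8.00).
ΣA = 3470.00 mm²
ΣAx̄ = (1950.00)(13.00) + (1520.00)(73.50) = 137070.00 mm³
ΣAȳ = (1950.00)(37.50) + (1520.00)(8.00) = 85285.00 mm³
x̄ = 137070.00 / 3470.00 = 39.50 mm
ȳ = 85285.00 / 3470.00 = 24.58 mm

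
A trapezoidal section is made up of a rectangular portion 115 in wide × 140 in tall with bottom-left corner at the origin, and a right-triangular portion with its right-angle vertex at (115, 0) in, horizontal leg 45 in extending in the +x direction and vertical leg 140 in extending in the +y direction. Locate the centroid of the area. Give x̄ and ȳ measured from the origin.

x̄ = 69.36 in, ȳ = 66.18 in

rectangular portion: A = 115 × 140 = 16100.00, centroid at (57.50, 70.00).
triangular portion: A = ½·45·140 = 3150.00, centroid at (130.00, 46.67).
ΣA = 19250.00 in²
ΣAx̄ = (16100.00)(57.50) + (3150.00)(130.00) = 1335250.00 in³
ΣAȳ = (16100.00)(70.00) + (3150.00)(46.67) = 1274000.00 in³
x̄ = 1335250.00 / 19250.00 = 69.36 in
ȳ = 1274000.00 / 19250.00 = 66.18 in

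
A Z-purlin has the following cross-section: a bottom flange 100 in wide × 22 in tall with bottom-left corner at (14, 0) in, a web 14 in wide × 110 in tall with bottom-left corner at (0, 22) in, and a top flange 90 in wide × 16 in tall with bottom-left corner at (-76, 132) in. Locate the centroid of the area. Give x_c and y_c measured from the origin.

x_c = 20.64 in, y_c = 66.48 in

bottom flange: A = 100 × 22 = 2200.00, centroid at (64.00, 11.00).
web: A = 14 × 110 = 1540.00, centroid at (7.00, 77.00).
top flange: A = 90 × 16 = 1440.00, centroid at (-31.00, 140.00).
ΣA = 5180.00 in²
ΣAx_c = (2200.00)(64.00) + (1540.00)(7.00) + (1440.00)(-31.00) = 106940.00 in³
ΣAy_c = (2200.00)(11.00) + (1540.00)(77.00) + (1440.00)(140.00) = 344380.00 in³
x_c = 106940.00 / 5180.00 = 20.64 in
y_c = 344380.00 / 5180.00 = 66.48 in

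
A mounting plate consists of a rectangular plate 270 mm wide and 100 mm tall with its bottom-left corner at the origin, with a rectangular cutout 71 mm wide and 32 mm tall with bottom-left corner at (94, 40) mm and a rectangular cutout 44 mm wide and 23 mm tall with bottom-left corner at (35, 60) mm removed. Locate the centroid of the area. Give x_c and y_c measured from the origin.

Part | A | x̄ᵢ | ȳᵢ | A·x̄ᵢ | A·ȳᵢ
plate | 27000.00 | 135.00 | 50.00 | 3645000.00 | 1350000.00
hole 1 | -2272.00 | 129.50 | 56.00 | -294224.00 | -127232.00
hole 2 | -1012.00 | 57.00 | 71.50 | -57684.00 | -72358.00
Σ | 23716.00 |  |  | 3293092.00 | 1150410.00
x_c = 3293092.00 / 23716.00 = 138.86 mm
y_c = 1150410.00 / 23716.00 = 48.51 mm

x_c = 138.86 mm, y_c = 48.51 mm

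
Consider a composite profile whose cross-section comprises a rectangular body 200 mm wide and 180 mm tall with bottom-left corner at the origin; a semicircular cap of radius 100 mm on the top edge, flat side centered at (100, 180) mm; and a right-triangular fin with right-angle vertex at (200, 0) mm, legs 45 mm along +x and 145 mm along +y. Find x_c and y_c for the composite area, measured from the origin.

x_c = 106.83 mm, y_c = 125.37 mm

Part | A | x̄ᵢ | ȳᵢ | A·x̄ᵢ | A·ȳᵢ
rectangular body | 36000.00 | 100.00 | 90.00 | 3600000.00 | 3240000.00
semicircular top | 15707.96 | 100.00 | 222.44 | 1570796.33 | 3494100.05
triangular fin | 3262.50 | 215.00 | 48.33 | 701437.50 | 157687.50
Σ | 54970.46 |  |  | 5872233.83 | 6891787.55
x_c = 5872233.83 / 54970.46 = 106.83 mm
y_c = 6891787.55 / 54970.46 = 125.37 mm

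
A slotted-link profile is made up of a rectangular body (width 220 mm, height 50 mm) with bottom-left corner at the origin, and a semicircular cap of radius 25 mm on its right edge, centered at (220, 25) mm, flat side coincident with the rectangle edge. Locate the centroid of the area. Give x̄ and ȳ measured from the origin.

x̄ = 119.88 mm, ȳ = 25.00 mm

rectangular body: A = 220 × 50 = 11000.00, centroid at (110.00, 25.00).
semicircular end: A = ½π·25² = 981.75, centroid at (230.61, 25.00).
ΣA = 11981.75 mm², ΣAx̄ = 1436401.16 mm³, ΣAȳ = 299543.69 mm³.
x̄ = 1436401.16/11981.75 = 119.88 mm; ȳ = 299543.69/11981.75 = 25.00 mm.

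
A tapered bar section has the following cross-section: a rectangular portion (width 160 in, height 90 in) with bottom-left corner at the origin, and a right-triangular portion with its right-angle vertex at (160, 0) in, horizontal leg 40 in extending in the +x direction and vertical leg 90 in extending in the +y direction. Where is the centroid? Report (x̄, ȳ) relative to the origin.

x̄ = 90.37 in, ȳ = 43.33 in

rectangular portion: A = 160 × 90 = 14400.00, centroid at (80.00, 45.00).
triangular portion: A = ½·40·90 = 1800.00, centroid at (173.33, 30.00).
ΣA = 16200.00 in², ΣAx̄ = 1464000.00 in³, ΣAȳ = 702000.00 in³.
x̄ = 1464000.00/16200.00 = 90.37 in; ȳ = 702000.00/16200.00 = 43.33 in.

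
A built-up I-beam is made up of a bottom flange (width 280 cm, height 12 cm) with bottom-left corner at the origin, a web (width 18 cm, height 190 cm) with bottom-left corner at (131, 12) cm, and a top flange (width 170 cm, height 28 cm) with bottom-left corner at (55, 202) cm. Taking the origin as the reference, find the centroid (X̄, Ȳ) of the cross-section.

bottom flange: A = 280 × 12 = 3360.00, centroid at (140.00, 6.00).
web: A = 18 × 190 = 3420.00, centroid at (140.00, 107.00).
top flange: A = 170 × 28 = 4760.00, centroid at (140.00, 216.00).
ΣA = 11540.00 cm²
ΣAX̄ = (3360.00)(140.00) + (3420.00)(140.00) + (4760.00)(140.00) = 1615600.00 cm³
ΣAȲ = (3360.00)(6.00) + (3420.00)(107.00) + (4760.00)(216.00) = 1414260.00 cm³
X̄ = 1615600.00 / 11540.00 = 140.00 cm
Ȳ = 1414260.00 / 11540.00 = 122.55 cm

X̄ = 140.00 cm, Ȳ = 122.55 cm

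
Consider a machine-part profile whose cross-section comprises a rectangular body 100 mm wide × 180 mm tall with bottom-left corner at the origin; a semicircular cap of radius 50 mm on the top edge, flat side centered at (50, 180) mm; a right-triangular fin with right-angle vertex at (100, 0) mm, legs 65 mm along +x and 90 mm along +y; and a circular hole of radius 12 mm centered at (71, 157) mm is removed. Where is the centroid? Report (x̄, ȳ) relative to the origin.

rectangular body: A = 100 × 180 = 18000.00, centroid at (50.00, 90.00).
semicircular top: A = ½π·50² = 3926.99, centroid at (50.00, 201.22).
triangular fin: A = ½·65·90 = 2925.00, centroid at (121.67, 30.00).
hole: A = −π·12² = -452.39, centroid at (71.00, 157.00).
ΣA = 24399.60 mm²
ΣAx̄ = (18000.00)(50.00) + (3926.99)(50.00) + (2925.00)(121.67) + (-452.39)(71.00) = 1420104.90 mm³
ΣAȳ = (18000.00)(90.00) + (3926.99)(201.22) + (2925.00)(30.00) + (-452.39)(157.00) = 2426916.55 mm³
x̄ = 1420104.90 / 24399.60 = 58.20 mm
ȳ = 2426916.55 / 24399.60 = 99.47 mm

x̄ = 58.20 mm, ȳ = 99.47 mm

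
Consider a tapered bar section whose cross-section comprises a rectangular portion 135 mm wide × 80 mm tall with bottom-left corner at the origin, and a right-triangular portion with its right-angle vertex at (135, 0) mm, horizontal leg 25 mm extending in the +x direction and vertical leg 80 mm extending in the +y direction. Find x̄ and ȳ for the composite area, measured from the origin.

x̄ = 73.93 mm, ȳ = 38.87 mm

rectangular portion: A = 135 × 80 = 10800.00, centroid at (67.50, 40.00).
triangular portion: A = ½·25·80 = 1000.00, centroid at (143.33, 26.67).
ΣA = 11800.00 mm², ΣAx̄ = 872333.33 mm³, ΣAȳ = 458666.67 mm³.
x̄ = 872333.33/11800.00 = 73.93 mm; ȳ = 458666.67/11800.00 = 38.87 mm.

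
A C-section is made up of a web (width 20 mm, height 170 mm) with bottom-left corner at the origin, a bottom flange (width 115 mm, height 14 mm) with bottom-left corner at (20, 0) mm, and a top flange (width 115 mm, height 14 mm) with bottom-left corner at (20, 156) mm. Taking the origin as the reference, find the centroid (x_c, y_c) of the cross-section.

x_c = 42.83 mm, y_c = 85.00 mm

web: A = 20 × 170 = 3400.00, centroid at (10.00, 85.00).
bottom flange: A = 115 × 14 = 1610.00, centroid at (77.50, 7.00).
top flange: A = 115 × 14 = 1610.00, centroid at (77.50, 163.00).
ΣA = 6620.00 mm², ΣAx_c = 283550.00 mm³, ΣAy_c = 562700.00 mm³.
x_c = 283550.00/6620.00 = 42.83 mm; y_c = 562700.00/6620.00 = 85.00 mm.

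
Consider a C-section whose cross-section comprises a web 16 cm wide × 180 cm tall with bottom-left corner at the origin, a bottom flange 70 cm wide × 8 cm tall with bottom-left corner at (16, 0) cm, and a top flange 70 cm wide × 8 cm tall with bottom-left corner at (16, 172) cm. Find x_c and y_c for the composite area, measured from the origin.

x_c = 20.04 cm, y_c = 90.00 cm

Part | A | x̄ᵢ | ȳᵢ | A·x̄ᵢ | A·ȳᵢ
web | 2880.00 | 8.00 | 90.00 | 23040.00 | 259200.00
bottom flange | 560.00 | 51.00 | 4.00 | 28560.00 | 2240.00
top flange | 560.00 | 51.00 | 176.00 | 28560.00 | 98560.00
Σ | 4000.00 |  |  | 80160.00 | 360000.00
x_c = 80160.00 / 4000.00 = 20.04 cm
y_c = 360000.00 / 4000.00 = 90.00 cm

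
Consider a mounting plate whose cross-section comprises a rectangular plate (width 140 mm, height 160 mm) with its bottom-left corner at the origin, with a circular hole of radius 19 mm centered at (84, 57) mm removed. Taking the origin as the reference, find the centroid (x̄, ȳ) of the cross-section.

x̄ = 69.25 mm, ȳ = 81.23 mm

plate: A = 140 × 160 = 22400.00, centroid at (70.00, 80.00).
hole: A = −π·19² = -1134.11, centroid at (84.00, 57.00).
ΣA = 21265.89 mm², ΣAx̄ = 1472734.34 mm³, ΣAȳ = 1727355.45 mm³.
x̄ = 1472734.34/21265.89 = 69.25 mm; ȳ = 1727355.45/21265.89 = 81.23 mm.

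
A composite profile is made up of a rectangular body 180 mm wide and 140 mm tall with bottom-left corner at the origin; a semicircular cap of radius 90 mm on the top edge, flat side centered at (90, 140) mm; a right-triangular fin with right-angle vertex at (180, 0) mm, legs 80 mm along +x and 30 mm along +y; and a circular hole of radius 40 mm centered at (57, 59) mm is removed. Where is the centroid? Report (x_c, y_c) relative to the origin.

rectangular body: A = 180 × 140 = 25200.00, centroid at (90.00, 70.00).
semicircular top: A = ½π·90² = 12723.45, centroid at (90.00, 178.20).
triangular fin: A = ½·80·30 = 1200.00, centroid at (206.67, 10.00).
hole: A = −π·40² = -5026.55, centroid at (57.00, 59.00).
ΣA = 34096.90 mm²
ΣAx_c = (25200.00)(90.00) + (12723.45)(90.00) + (1200.00)(206.67) + (-5026.55)(57.00) = 3374597.27 mm³
ΣAy_c = (25200.00)(70.00) + (12723.45)(178.20) + (1200.00)(10.00) + (-5026.55)(59.00) = 3746716.69 mm³
x_c = 3374597.27 / 34096.90 = 98.97 mm
y_c = 3746716.69 / 34096.90 = 109.88 mm

x_c = 98.97 mm, y_c = 109.88 mm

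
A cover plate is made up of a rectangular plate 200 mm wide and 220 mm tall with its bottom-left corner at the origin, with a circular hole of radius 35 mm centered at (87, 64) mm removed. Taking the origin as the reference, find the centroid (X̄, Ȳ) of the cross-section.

X̄ = 101.25 mm, Ȳ = 114.41 mm

plate: A = 200 × 220 = 44000.00, centroid at (100.00, 110.00).
hole: A = −π·35² = -3848.45, centroid at (87.00, 64.00).
ΣA = 40151.55 mm², ΣAX̄ = 4065184.76 mm³, ΣAȲ = 4593699.14 mm³.
X̄ = 4065184.76/40151.55 = 101.25 mm; Ȳ = 4593699.14/40151.55 = 114.41 mm.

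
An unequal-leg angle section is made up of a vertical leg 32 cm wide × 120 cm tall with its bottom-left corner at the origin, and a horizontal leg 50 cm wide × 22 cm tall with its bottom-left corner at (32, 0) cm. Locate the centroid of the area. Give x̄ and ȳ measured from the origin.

Part | A | x̄ᵢ | ȳᵢ | A·x̄ᵢ | A·ȳᵢ
vertical leg | 3840.00 | 16.00 | 60.00 | 61440.00 | 230400.00
horizontal leg | 1100.00 | 57.00 | 11.00 | 62700.00 | 12100.00
Σ | 4940.00 |  |  | 124140.00 | 242500.00
x̄ = 124140.00 / 4940.00 = 25.13 cm
ȳ = 242500.00 / 4940.00 = 49.09 cm

x̄ = 25.13 cm, ȳ = 49.09 cm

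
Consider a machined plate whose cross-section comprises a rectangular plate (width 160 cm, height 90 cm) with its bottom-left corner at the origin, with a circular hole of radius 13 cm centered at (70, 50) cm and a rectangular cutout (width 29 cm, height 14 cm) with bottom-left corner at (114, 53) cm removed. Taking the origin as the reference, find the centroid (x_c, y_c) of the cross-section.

x_c = 78.93 cm, y_c = 44.35 cm

plate: A = 160 × 90 = 14400.00, centroid at (80.00, 45.00).
hole 1: A = −π·13² = -530.93, centroid at (70.00, 50.00).
hole 2: A = −(29 × 14) = -406.00, centroid at (128.50, 60.00).
ΣA = 13463.07 cm², ΣAx_c = 1062663.96 cm³, ΣAy_c = 597093.54 cm³.
x_c = 1062663.96/13463.07 = 78.93 cm; y_c = 597093.54/13463.07 = 44.35 cm.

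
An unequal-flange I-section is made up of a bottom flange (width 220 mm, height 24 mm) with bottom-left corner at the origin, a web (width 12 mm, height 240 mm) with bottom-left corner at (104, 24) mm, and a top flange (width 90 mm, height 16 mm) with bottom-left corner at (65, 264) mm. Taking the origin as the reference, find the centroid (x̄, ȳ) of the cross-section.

bottom flange: A = 220 × 24 = 5280.00, centroid at (110.00, 12.00).
web: A = 12 × 240 = 2880.00, centroid at (110.00, 144.00).
top flange: A = 90 × 16 = 1440.00, centroid at (110.00, 272.00).
ΣA = 9600.00 mm²
ΣAx̄ = (5280.00)(110.00) + (2880.00)(110.00) + (1440.00)(110.00) = 1056000.00 mm³
ΣAȳ = (5280.00)(12.00) + (2880.00)(144.00) + (1440.00)(272.00) = 869760.00 mm³
x̄ = 1056000.00 / 9600.00 = 110.00 mm
ȳ = 869760.00 / 9600.00 = 90.60 mm

x̄ = 110.00 mm, ȳ = 90.60 mm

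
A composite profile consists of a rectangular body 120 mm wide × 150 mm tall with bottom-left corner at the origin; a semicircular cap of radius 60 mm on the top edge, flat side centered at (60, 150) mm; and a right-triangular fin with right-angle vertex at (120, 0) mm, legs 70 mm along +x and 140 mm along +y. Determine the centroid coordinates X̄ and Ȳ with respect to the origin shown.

rectangular body: A = 120 × 150 = 18000.00, centroid at (60.00, 75.00).
semicircular top: A = ½π·60² = 5654.87, centroid at (60.00, 175.46).
triangular fin: A = ½·70·140 = 4900.00, centroid at (143.33, 46.67).
ΣA = 28554.87 mm², ΣAX̄ = 2121625.34 mm³, ΣAȲ = 2570896.68 mm³.
X̄ = 2121625.34/28554.87 = 74.30 mm; Ȳ = 2570896.68/28554.87 = 90.03 mm.

X̄ = 74.30 mm, Ȳ = 90.03 mm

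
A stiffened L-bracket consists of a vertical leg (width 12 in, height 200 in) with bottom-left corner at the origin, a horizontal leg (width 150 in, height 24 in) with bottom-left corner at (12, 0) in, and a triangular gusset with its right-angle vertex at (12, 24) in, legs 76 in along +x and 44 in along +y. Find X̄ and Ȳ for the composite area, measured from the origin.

X̄ = 50.84 in, Ȳ = 45.34 in

vertical leg: A = 12 × 200 = 2400.00, centroid at (6.00, 100.00).
horizontal leg: A = 150 × 24 = 3600.00, centroid at (87.00, 12.00).
gusset: A = ½·76·44 = 1672.00, centroid at (37.33, 38.67).
ΣA = 7672.00 in², ΣAX̄ = 390021.33 in³, ΣAȲ = 347850.67 in³.
X̄ = 390021.33/7672.00 = 50.84 in; Ȳ = 347850.67/7672.00 = 45.34 in.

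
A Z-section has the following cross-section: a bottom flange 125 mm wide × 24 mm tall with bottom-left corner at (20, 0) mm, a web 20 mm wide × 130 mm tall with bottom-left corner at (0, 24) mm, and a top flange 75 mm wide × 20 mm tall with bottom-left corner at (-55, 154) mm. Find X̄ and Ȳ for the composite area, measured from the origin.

X̄ = 34.82 mm, Ȳ = 72.31 mm

bottom flange: A = 125 × 24 = 3000.00, centroid at (82.50, 12.00).
web: A = 20 × 130 = 2600.00, centroid at (10.00, 89.00).
top flange: A = 75 × 20 = 1500.00, centroid at (-17.50, 164.00).
ΣA = 7100.00 mm²
ΣAX̄ = (3000.00)(82.50) + (2600.00)(10.00) + (1500.00)(-17.50) = 247250.00 mm³
ΣAȲ = (3000.00)(12.00) + (2600.00)(89.00) + (1500.00)(164.00) = 513400.00 mm³
X̄ = 247250.00 / 7100.00 = 34.82 mm
Ȳ = 513400.00 / 7100.00 = 72.31 mm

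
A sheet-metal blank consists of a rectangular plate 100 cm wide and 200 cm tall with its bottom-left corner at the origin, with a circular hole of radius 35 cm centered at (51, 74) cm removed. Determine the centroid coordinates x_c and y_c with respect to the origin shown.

x_c = 49.76 cm, y_c = 106.20 cm

Part | A | x̄ᵢ | ȳᵢ | A·x̄ᵢ | A·ȳᵢ
plate | 20000.00 | 50.00 | 100.00 | 1000000.00 | 2000000.00
hole | -3848.45 | 51.00 | 74.00 | -196271.00 | -284785.37
Σ | 16151.55 |  |  | 803729.00 | 1715214.63
x_c = 803729.00 / 16151.55 = 49.76 cm
y_c = 1715214.63 / 16151.55 = 106.20 cm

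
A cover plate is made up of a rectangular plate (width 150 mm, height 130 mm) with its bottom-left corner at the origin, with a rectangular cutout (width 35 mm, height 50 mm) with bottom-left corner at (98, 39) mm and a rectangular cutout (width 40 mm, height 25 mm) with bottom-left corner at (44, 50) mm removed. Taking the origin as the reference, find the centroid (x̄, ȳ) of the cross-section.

plate: A = 150 × 130 = 19500.00, centroid at (75.00, 65.00).
hole 1: A = −(35 × 50) = -1750.00, centroid at (115.50, 64.00).
hole 2: A = −(40 × 25) = -1000.00, centroid at (64.00, 62.50).
ΣA = 16750.00 mm², ΣAx̄ = 1196375.00 mm³, ΣAȳ = 1093000.00 mm³.
x̄ = 1196375.00/16750.00 = 71.43 mm; ȳ = 1093000.00/16750.00 = 65.25 mm.

x̄ = 71.43 mm, ȳ = 65.25 mm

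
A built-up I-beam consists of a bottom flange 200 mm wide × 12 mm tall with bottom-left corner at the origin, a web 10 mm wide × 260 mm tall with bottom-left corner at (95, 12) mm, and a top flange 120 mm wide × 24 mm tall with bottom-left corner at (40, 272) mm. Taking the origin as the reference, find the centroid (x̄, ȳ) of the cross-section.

x̄ = 100.00 mm, ȳ = 152.48 mm

Part | A | x̄ᵢ | ȳᵢ | A·x̄ᵢ | A·ȳᵢ
bottom flange | 2400.00 | 100.00 | 6.00 | 240000.00 | 14400.00
web | 2600.00 | 100.00 | 142.00 | 260000.00 | 369200.00
top flange | 2880.00 | 100.00 | 284.00 | 288000.00 | 817920.00
Σ | 7880.00 |  |  | 788000.00 | 1201520.00
x̄ = 788000.00 / 7880.00 = 100.00 mm
ȳ = 1201520.00 / 7880.00 = 152.48 mm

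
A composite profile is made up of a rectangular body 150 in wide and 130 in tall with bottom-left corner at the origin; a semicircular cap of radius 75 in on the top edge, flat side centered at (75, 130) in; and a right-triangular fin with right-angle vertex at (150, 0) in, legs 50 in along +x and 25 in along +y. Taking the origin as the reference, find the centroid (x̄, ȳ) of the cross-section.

rectangular body: A = 150 × 130 = 19500.00, centroid at (75.00, 65.00).
semicircular top: A = ½π·75² = 8835.73, centroid at (75.00, 161.83).
triangular fin: A = ½·50·25 = 625.00, centroid at (166.67, 8.33).
ΣA = 28960.73 in², ΣAx̄ = 2229346.37 in³, ΣAȳ = 2702603.15 in³.
x̄ = 2229346.37/28960.73 = 76.98 in; ȳ = 2702603.15/28960.73 = 93.32 in.

x̄ = 76.98 in, ȳ = 93.32 in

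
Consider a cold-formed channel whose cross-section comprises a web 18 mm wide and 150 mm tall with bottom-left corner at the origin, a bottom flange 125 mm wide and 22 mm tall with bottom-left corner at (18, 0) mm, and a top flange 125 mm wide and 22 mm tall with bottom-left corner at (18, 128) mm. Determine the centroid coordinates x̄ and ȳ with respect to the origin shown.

Part | A | x̄ᵢ | ȳᵢ | A·x̄ᵢ | A·ȳᵢ
web | 2700.00 | 9.00 | 75.00 | 24300.00 | 202500.00
bottom flange | 2750.00 | 80.50 | 11.00 | 221375.00 | 30250.00
top flange | 2750.00 | 80.50 | 139.00 | 221375.00 | 382250.00
Σ | 8200.00 |  |  | 467050.00 | 615000.00
x̄ = 467050.00 / 8200.00 = 56.96 mm
ȳ = 615000.00 / 8200.00 = 75.00 mm

x̄ = 56.96 mm, ȳ = 75.00 mm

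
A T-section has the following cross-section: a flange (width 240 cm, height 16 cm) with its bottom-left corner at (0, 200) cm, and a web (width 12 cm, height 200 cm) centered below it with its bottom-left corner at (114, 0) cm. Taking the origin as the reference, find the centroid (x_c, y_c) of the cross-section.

web: A = 12 × 200 = 2400.00, centroid at (120.00, 100.00).
flange: A = 240 × 16 = 3840.00, centroid at (120.00, 208.00).
ΣA = 6240.00 cm²
ΣAx_c = (2400.00)(120.00) + (3840.00)(120.00) = 748800.00 cm³
ΣAy_c = (2400.00)(100.00) + (3840.00)(208.00) = 1038720.00 cm³
x_c = 748800.00 / 6240.00 = 120.00 cm
y_c = 1038720.00 / 6240.00 = 166.46 cm

x_c = 120.00 cm, y_c = 166.46 cm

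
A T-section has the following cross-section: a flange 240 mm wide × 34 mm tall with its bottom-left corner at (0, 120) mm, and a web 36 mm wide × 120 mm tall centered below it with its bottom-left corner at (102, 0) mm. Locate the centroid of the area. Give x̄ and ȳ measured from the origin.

Part | A | x̄ᵢ | ȳᵢ | A·x̄ᵢ | A·ȳᵢ
web | 4320.00 | 120.00 | 60.00 | 518400.00 | 259200.00
flange | 8160.00 | 120.00 | 137.00 | 979200.00 | 1117920.00
Σ | 12480.00 |  |  | 1497600.00 | 1377120.00
x̄ = 1497600.00 / 12480.00 = 120.00 mm
ȳ = 1377120.00 / 12480.00 = 110.35 mm

x̄ = 120.00 mm, ȳ = 110.35 mm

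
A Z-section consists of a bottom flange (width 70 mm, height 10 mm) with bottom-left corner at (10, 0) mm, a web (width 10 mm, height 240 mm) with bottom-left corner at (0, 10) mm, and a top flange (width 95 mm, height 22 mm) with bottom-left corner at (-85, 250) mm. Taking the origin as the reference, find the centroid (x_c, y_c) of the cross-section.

bottom flange: A = 70 × 10 = 700.00, centroid at (45.00, 5.00).
web: A = 10 × 240 = 2400.00, centroid at (5.00, 130.00).
top flange: A = 95 × 22 = 2090.00, centroid at (-37.50, 261.00).
ΣA = 5190.00 mm²
ΣAx_c = (700.00)(45.00) + (2400.00)(5.00) + (2090.00)(-37.50) = -34875.00 mm³
ΣAy_c = (700.00)(5.00) + (2400.00)(130.00) + (2090.00)(261.00) = 860990.00 mm³
x_c = -34875.00 / 5190.00 = -6.72 mm
y_c = 860990.00 / 5190.00 = 165.89 mm

x_c = -6.72 mm, y_c = 165.89 mm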